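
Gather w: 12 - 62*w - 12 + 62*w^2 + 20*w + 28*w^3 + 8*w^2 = 28*w^3 + 70*w^2 - 42*w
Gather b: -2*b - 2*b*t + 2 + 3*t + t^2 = b*(-2*t - 2) + t^2 + 3*t + 2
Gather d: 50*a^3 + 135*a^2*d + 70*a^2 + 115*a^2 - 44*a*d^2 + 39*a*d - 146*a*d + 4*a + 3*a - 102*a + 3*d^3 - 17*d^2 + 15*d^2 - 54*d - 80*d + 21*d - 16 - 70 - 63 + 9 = 50*a^3 + 185*a^2 - 95*a + 3*d^3 + d^2*(-44*a - 2) + d*(135*a^2 - 107*a - 113) - 140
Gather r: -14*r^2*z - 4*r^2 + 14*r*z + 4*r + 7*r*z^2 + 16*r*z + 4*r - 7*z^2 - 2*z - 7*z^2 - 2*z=r^2*(-14*z - 4) + r*(7*z^2 + 30*z + 8) - 14*z^2 - 4*z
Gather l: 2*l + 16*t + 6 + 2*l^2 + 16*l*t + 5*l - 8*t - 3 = 2*l^2 + l*(16*t + 7) + 8*t + 3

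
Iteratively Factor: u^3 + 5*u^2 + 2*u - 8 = (u + 4)*(u^2 + u - 2) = (u - 1)*(u + 4)*(u + 2)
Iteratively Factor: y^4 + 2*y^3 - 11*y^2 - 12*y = (y - 3)*(y^3 + 5*y^2 + 4*y) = (y - 3)*(y + 4)*(y^2 + y) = y*(y - 3)*(y + 4)*(y + 1)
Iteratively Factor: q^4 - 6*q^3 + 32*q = (q)*(q^3 - 6*q^2 + 32) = q*(q - 4)*(q^2 - 2*q - 8) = q*(q - 4)*(q + 2)*(q - 4)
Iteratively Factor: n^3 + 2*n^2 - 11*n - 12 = (n + 4)*(n^2 - 2*n - 3) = (n + 1)*(n + 4)*(n - 3)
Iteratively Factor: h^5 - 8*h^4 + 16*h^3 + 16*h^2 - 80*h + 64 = (h + 2)*(h^4 - 10*h^3 + 36*h^2 - 56*h + 32) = (h - 2)*(h + 2)*(h^3 - 8*h^2 + 20*h - 16) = (h - 2)^2*(h + 2)*(h^2 - 6*h + 8) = (h - 4)*(h - 2)^2*(h + 2)*(h - 2)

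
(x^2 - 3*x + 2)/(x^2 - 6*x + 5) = (x - 2)/(x - 5)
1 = 1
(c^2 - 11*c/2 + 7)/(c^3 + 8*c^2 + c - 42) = (c - 7/2)/(c^2 + 10*c + 21)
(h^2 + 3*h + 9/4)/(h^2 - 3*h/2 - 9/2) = (h + 3/2)/(h - 3)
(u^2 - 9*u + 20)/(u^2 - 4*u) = (u - 5)/u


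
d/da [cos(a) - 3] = -sin(a)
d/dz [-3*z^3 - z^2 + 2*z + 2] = -9*z^2 - 2*z + 2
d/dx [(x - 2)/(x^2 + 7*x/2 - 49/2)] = 2*(-2*x^2 + 8*x - 35)/(4*x^4 + 28*x^3 - 147*x^2 - 686*x + 2401)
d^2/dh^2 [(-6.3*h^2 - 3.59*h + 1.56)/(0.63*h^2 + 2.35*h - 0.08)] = (15.804558*h^3 + 1.809864*h^2 + 12.771864*h + 15.956968)/(0.250047*h^6 + 2.798145*h^5 + 10.342269*h^4 + 12.267235*h^3 - 1.313304*h^2 + 0.04512*h - 0.000512)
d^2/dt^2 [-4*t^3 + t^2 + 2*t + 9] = 2 - 24*t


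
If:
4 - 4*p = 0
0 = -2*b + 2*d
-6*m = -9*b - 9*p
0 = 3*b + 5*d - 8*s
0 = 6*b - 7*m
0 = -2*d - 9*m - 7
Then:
No Solution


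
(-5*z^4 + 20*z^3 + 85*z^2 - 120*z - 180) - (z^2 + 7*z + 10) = -5*z^4 + 20*z^3 + 84*z^2 - 127*z - 190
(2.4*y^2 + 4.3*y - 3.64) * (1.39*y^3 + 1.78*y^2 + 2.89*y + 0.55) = 3.336*y^5 + 10.249*y^4 + 9.5304*y^3 + 7.2678*y^2 - 8.1546*y - 2.002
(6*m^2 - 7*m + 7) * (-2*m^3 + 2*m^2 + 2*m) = -12*m^5 + 26*m^4 - 16*m^3 + 14*m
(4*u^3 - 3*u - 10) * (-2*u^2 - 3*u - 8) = -8*u^5 - 12*u^4 - 26*u^3 + 29*u^2 + 54*u + 80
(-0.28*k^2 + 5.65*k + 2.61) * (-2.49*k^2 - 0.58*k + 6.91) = 0.6972*k^4 - 13.9061*k^3 - 11.7107*k^2 + 37.5277*k + 18.0351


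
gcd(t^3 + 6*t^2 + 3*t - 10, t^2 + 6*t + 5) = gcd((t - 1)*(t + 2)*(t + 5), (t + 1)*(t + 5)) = t + 5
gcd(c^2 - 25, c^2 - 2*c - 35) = c + 5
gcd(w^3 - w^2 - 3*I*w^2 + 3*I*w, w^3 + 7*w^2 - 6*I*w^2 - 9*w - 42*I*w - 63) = w - 3*I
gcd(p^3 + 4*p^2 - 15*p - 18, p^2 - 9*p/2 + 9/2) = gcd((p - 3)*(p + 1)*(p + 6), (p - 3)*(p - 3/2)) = p - 3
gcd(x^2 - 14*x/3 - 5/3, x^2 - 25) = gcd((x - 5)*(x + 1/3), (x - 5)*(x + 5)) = x - 5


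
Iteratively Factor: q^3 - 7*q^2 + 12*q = (q - 4)*(q^2 - 3*q) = (q - 4)*(q - 3)*(q)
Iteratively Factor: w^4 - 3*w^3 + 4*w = (w)*(w^3 - 3*w^2 + 4) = w*(w - 2)*(w^2 - w - 2) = w*(w - 2)*(w + 1)*(w - 2)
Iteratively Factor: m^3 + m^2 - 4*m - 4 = (m - 2)*(m^2 + 3*m + 2) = (m - 2)*(m + 1)*(m + 2)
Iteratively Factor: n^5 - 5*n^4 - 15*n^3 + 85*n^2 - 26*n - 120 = (n + 4)*(n^4 - 9*n^3 + 21*n^2 + n - 30) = (n - 3)*(n + 4)*(n^3 - 6*n^2 + 3*n + 10) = (n - 5)*(n - 3)*(n + 4)*(n^2 - n - 2) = (n - 5)*(n - 3)*(n - 2)*(n + 4)*(n + 1)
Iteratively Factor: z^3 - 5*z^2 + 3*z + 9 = (z - 3)*(z^2 - 2*z - 3) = (z - 3)*(z + 1)*(z - 3)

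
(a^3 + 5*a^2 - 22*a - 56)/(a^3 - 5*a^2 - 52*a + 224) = (a + 2)/(a - 8)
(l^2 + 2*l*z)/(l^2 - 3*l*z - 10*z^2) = l/(l - 5*z)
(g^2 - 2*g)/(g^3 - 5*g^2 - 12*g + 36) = g/(g^2 - 3*g - 18)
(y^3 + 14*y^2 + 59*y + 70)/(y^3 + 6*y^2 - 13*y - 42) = (y + 5)/(y - 3)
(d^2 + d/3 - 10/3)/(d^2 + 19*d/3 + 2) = (3*d^2 + d - 10)/(3*d^2 + 19*d + 6)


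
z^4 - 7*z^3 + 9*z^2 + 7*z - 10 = (z - 5)*(z - 2)*(z - 1)*(z + 1)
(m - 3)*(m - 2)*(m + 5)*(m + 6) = m^4 + 6*m^3 - 19*m^2 - 84*m + 180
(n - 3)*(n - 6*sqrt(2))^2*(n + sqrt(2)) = n^4 - 11*sqrt(2)*n^3 - 3*n^3 + 33*sqrt(2)*n^2 + 48*n^2 - 144*n + 72*sqrt(2)*n - 216*sqrt(2)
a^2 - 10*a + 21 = (a - 7)*(a - 3)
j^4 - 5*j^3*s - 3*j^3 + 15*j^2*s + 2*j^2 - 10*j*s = j*(j - 2)*(j - 1)*(j - 5*s)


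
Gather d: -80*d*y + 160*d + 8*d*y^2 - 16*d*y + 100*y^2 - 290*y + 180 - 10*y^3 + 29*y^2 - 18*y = d*(8*y^2 - 96*y + 160) - 10*y^3 + 129*y^2 - 308*y + 180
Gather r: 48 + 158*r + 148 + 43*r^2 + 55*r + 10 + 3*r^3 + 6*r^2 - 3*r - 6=3*r^3 + 49*r^2 + 210*r + 200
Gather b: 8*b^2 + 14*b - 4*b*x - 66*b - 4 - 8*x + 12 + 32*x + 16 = 8*b^2 + b*(-4*x - 52) + 24*x + 24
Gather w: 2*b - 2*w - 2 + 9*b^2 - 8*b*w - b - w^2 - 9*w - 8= 9*b^2 + b - w^2 + w*(-8*b - 11) - 10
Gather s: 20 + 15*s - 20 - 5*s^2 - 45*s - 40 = -5*s^2 - 30*s - 40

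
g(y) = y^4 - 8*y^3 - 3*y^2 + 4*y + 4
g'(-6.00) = -1688.00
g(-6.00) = 2896.00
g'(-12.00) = -10292.00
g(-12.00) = 34084.00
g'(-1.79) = -85.10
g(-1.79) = 43.38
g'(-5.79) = -1542.26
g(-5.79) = 2556.97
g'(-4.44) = -792.60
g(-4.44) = 1015.95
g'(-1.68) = -72.62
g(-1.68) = 34.71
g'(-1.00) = -18.00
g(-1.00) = 6.00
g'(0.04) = 3.72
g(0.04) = 4.15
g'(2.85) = -115.44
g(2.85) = -128.19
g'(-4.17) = -678.36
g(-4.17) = 817.62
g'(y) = 4*y^3 - 24*y^2 - 6*y + 4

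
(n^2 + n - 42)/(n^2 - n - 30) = (n + 7)/(n + 5)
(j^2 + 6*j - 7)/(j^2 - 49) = (j - 1)/(j - 7)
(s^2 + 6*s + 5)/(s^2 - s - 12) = (s^2 + 6*s + 5)/(s^2 - s - 12)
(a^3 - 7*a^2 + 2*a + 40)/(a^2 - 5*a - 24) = (-a^3 + 7*a^2 - 2*a - 40)/(-a^2 + 5*a + 24)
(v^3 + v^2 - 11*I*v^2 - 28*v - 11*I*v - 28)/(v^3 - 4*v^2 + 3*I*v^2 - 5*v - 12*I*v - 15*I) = (v^2 - 11*I*v - 28)/(v^2 + v*(-5 + 3*I) - 15*I)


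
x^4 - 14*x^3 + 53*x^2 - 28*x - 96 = (x - 8)*(x - 4)*(x - 3)*(x + 1)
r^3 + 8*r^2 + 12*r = r*(r + 2)*(r + 6)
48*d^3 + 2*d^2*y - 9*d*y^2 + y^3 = (-8*d + y)*(-3*d + y)*(2*d + y)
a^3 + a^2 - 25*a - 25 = (a - 5)*(a + 1)*(a + 5)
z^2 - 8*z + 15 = (z - 5)*(z - 3)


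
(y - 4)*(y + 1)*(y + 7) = y^3 + 4*y^2 - 25*y - 28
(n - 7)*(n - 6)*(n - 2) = n^3 - 15*n^2 + 68*n - 84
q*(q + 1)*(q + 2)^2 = q^4 + 5*q^3 + 8*q^2 + 4*q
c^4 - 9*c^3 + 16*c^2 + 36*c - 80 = (c - 5)*(c - 4)*(c - 2)*(c + 2)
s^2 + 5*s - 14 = (s - 2)*(s + 7)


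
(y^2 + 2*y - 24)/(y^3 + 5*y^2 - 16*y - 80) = (y + 6)/(y^2 + 9*y + 20)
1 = 1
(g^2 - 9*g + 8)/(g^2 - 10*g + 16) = (g - 1)/(g - 2)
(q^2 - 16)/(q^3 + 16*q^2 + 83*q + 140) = (q - 4)/(q^2 + 12*q + 35)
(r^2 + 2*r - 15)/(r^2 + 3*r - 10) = (r - 3)/(r - 2)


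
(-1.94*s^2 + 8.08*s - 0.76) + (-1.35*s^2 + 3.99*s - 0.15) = -3.29*s^2 + 12.07*s - 0.91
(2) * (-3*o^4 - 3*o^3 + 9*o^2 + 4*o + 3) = -6*o^4 - 6*o^3 + 18*o^2 + 8*o + 6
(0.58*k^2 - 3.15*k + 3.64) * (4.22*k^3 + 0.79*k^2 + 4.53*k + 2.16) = 2.4476*k^5 - 12.8348*k^4 + 15.4997*k^3 - 10.1411*k^2 + 9.6852*k + 7.8624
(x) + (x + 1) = 2*x + 1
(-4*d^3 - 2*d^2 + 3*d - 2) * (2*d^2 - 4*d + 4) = -8*d^5 + 12*d^4 - 2*d^3 - 24*d^2 + 20*d - 8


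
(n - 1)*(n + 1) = n^2 - 1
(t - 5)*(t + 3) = t^2 - 2*t - 15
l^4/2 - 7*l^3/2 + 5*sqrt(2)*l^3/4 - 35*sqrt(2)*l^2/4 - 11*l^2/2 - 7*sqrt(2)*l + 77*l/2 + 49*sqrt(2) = (l/2 + sqrt(2)/2)*(l - 7)*(l - 2*sqrt(2))*(l + 7*sqrt(2)/2)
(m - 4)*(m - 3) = m^2 - 7*m + 12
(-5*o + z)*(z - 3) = -5*o*z + 15*o + z^2 - 3*z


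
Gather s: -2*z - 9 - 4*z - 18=-6*z - 27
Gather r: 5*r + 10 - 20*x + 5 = 5*r - 20*x + 15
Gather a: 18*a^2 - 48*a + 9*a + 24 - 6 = 18*a^2 - 39*a + 18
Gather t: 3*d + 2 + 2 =3*d + 4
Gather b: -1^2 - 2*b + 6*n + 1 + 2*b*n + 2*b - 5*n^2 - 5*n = 2*b*n - 5*n^2 + n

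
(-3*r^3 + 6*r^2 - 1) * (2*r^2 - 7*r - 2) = -6*r^5 + 33*r^4 - 36*r^3 - 14*r^2 + 7*r + 2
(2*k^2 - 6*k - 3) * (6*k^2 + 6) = 12*k^4 - 36*k^3 - 6*k^2 - 36*k - 18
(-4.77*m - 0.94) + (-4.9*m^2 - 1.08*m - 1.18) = -4.9*m^2 - 5.85*m - 2.12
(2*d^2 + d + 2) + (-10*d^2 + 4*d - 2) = -8*d^2 + 5*d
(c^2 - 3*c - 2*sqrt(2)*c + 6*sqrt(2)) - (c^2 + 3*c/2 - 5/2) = -9*c/2 - 2*sqrt(2)*c + 5/2 + 6*sqrt(2)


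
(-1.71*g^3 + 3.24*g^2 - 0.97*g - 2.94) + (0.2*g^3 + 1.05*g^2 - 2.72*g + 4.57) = -1.51*g^3 + 4.29*g^2 - 3.69*g + 1.63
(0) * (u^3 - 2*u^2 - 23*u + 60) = 0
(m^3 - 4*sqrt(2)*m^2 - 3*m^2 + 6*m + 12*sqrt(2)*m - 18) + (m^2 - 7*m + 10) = m^3 - 4*sqrt(2)*m^2 - 2*m^2 - m + 12*sqrt(2)*m - 8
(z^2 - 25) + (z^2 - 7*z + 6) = 2*z^2 - 7*z - 19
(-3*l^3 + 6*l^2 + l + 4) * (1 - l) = 3*l^4 - 9*l^3 + 5*l^2 - 3*l + 4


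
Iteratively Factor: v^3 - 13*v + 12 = (v - 1)*(v^2 + v - 12) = (v - 3)*(v - 1)*(v + 4)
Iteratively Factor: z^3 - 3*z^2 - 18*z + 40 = (z - 5)*(z^2 + 2*z - 8) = (z - 5)*(z - 2)*(z + 4)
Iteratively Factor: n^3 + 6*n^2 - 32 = (n + 4)*(n^2 + 2*n - 8) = (n + 4)^2*(n - 2)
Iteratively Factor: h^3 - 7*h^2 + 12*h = (h)*(h^2 - 7*h + 12) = h*(h - 4)*(h - 3)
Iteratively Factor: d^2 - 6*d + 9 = (d - 3)*(d - 3)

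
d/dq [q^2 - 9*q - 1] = 2*q - 9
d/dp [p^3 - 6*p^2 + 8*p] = 3*p^2 - 12*p + 8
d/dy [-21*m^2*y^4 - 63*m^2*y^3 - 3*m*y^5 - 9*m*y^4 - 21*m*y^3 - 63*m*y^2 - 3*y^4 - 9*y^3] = 3*y*(-28*m^2*y^2 - 63*m^2*y - 5*m*y^3 - 12*m*y^2 - 21*m*y - 42*m - 4*y^2 - 9*y)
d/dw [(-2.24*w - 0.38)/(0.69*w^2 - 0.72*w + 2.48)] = (1.5456*w^2 + 0.5244*w - 5.8288)/(0.4761*w^4 - 0.9936*w^3 + 3.9408*w^2 - 3.5712*w + 6.1504)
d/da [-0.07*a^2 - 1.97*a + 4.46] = -0.14*a - 1.97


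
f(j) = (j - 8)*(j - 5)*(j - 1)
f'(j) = (j - 8)*(j - 5) + (j - 8)*(j - 1) + (j - 5)*(j - 1)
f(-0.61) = -77.77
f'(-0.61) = 71.20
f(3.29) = 18.44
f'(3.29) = -6.65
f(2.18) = 19.37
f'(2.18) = 6.22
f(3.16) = 19.24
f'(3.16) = -5.52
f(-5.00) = -780.00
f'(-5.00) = 268.00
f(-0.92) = -101.39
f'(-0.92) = 81.30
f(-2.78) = -317.02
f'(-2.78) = 154.03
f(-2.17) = -231.15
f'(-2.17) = 127.89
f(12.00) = 308.00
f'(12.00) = 149.00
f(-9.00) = -2380.00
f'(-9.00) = 548.00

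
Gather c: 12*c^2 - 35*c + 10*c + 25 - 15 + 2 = 12*c^2 - 25*c + 12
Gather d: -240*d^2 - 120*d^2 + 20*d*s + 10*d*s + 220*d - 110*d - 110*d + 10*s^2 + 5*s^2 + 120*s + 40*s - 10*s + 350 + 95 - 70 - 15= -360*d^2 + 30*d*s + 15*s^2 + 150*s + 360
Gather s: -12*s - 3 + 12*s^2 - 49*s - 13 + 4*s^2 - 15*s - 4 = 16*s^2 - 76*s - 20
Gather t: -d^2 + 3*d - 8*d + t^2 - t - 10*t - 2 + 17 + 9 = -d^2 - 5*d + t^2 - 11*t + 24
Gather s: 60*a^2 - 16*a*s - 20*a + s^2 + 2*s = 60*a^2 - 20*a + s^2 + s*(2 - 16*a)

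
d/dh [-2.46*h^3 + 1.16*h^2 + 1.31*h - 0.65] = -7.38*h^2 + 2.32*h + 1.31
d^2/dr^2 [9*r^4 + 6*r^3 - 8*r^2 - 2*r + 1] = 108*r^2 + 36*r - 16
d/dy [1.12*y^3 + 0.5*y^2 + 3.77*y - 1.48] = 3.36*y^2 + 1.0*y + 3.77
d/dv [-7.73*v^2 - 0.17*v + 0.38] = -15.46*v - 0.17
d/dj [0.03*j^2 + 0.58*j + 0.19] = 0.06*j + 0.58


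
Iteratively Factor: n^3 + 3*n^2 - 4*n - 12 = (n - 2)*(n^2 + 5*n + 6) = (n - 2)*(n + 3)*(n + 2)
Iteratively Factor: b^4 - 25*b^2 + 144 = (b + 4)*(b^3 - 4*b^2 - 9*b + 36) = (b - 4)*(b + 4)*(b^2 - 9) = (b - 4)*(b + 3)*(b + 4)*(b - 3)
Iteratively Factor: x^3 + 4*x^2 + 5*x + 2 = (x + 1)*(x^2 + 3*x + 2) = (x + 1)^2*(x + 2)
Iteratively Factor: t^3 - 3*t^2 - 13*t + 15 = (t - 5)*(t^2 + 2*t - 3) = (t - 5)*(t - 1)*(t + 3)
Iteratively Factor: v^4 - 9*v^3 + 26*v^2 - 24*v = (v)*(v^3 - 9*v^2 + 26*v - 24) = v*(v - 2)*(v^2 - 7*v + 12) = v*(v - 4)*(v - 2)*(v - 3)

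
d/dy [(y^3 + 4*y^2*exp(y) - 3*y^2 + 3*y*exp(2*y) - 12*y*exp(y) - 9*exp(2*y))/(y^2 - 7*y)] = (4*y^4*exp(y) + y^4 + 6*y^3*exp(2*y) - 40*y^3*exp(y) - 14*y^3 - 63*y^2*exp(2*y) + 68*y^2*exp(y) + 21*y^2 + 144*y*exp(2*y) - 63*exp(2*y))/(y^2*(y^2 - 14*y + 49))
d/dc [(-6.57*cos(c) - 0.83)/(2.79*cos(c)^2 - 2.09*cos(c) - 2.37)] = (18.3303*sin(c)^2 - 4.6314*cos(c) - 32.1665)*sin(c)/(-2.79*cos(c)^2 + 2.09*cos(c) + 2.37)^2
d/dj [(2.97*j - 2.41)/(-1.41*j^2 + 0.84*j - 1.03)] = (4.1877*j^2 - 6.7962*j - 1.0347)/(1.9881*j^4 - 2.3688*j^3 + 3.6102*j^2 - 1.7304*j + 1.0609)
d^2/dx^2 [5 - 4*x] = 0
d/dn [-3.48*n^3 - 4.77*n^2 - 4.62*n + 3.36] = -10.44*n^2 - 9.54*n - 4.62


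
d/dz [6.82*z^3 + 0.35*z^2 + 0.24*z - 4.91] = 20.46*z^2 + 0.7*z + 0.24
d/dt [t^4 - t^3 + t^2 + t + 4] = 4*t^3 - 3*t^2 + 2*t + 1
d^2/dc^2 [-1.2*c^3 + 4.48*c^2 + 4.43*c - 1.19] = 8.96 - 7.2*c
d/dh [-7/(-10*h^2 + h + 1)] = 7*(1 - 20*h)/(-10*h^2 + h + 1)^2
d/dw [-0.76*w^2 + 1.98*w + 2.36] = 1.98 - 1.52*w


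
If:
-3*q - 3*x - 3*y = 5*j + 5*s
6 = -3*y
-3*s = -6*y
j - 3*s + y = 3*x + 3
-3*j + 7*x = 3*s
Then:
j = 85/2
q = -236/3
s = -4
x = 33/2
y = -2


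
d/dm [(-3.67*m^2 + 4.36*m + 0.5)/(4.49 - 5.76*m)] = (21.1392*m^2 - 32.9566*m + 22.4564)/(33.1776*m^2 - 51.7248*m + 20.1601)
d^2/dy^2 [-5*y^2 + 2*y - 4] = -10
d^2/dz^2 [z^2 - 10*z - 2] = 2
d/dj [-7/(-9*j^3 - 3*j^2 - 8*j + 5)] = 7*(-27*j^2 - 6*j - 8)/(9*j^3 + 3*j^2 + 8*j - 5)^2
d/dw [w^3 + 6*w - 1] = 3*w^2 + 6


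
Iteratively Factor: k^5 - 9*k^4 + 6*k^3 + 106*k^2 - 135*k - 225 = (k - 3)*(k^4 - 6*k^3 - 12*k^2 + 70*k + 75) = (k - 3)*(k + 1)*(k^3 - 7*k^2 - 5*k + 75) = (k - 3)*(k + 1)*(k + 3)*(k^2 - 10*k + 25) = (k - 5)*(k - 3)*(k + 1)*(k + 3)*(k - 5)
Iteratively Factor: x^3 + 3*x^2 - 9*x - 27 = (x + 3)*(x^2 - 9) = (x + 3)^2*(x - 3)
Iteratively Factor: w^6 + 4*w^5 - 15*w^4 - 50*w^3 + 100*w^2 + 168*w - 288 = (w + 4)*(w^5 - 15*w^3 + 10*w^2 + 60*w - 72) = (w + 3)*(w + 4)*(w^4 - 3*w^3 - 6*w^2 + 28*w - 24) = (w - 2)*(w + 3)*(w + 4)*(w^3 - w^2 - 8*w + 12) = (w - 2)*(w + 3)^2*(w + 4)*(w^2 - 4*w + 4) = (w - 2)^2*(w + 3)^2*(w + 4)*(w - 2)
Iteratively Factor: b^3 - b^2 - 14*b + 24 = (b - 2)*(b^2 + b - 12) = (b - 3)*(b - 2)*(b + 4)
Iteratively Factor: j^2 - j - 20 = (j + 4)*(j - 5)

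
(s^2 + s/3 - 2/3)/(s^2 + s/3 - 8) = (3*s^2 + s - 2)/(3*s^2 + s - 24)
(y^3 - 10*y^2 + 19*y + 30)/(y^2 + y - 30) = (y^2 - 5*y - 6)/(y + 6)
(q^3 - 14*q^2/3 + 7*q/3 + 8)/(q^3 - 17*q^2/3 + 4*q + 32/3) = (q - 3)/(q - 4)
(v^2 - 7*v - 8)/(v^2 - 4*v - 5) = (v - 8)/(v - 5)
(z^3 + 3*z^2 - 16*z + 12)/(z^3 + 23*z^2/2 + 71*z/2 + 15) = 2*(z^2 - 3*z + 2)/(2*z^2 + 11*z + 5)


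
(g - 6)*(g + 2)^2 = g^3 - 2*g^2 - 20*g - 24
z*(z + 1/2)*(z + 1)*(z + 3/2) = z^4 + 3*z^3 + 11*z^2/4 + 3*z/4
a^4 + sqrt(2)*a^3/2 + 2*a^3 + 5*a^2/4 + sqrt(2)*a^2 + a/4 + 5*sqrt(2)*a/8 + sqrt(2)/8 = (a + 1/2)^2*(a + 1)*(a + sqrt(2)/2)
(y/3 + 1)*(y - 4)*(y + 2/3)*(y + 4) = y^4/3 + 11*y^3/9 - 14*y^2/3 - 176*y/9 - 32/3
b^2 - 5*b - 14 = (b - 7)*(b + 2)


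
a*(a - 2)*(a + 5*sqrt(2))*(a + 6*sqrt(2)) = a^4 - 2*a^3 + 11*sqrt(2)*a^3 - 22*sqrt(2)*a^2 + 60*a^2 - 120*a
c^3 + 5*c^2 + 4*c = c*(c + 1)*(c + 4)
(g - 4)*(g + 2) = g^2 - 2*g - 8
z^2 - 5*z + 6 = (z - 3)*(z - 2)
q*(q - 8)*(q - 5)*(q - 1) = q^4 - 14*q^3 + 53*q^2 - 40*q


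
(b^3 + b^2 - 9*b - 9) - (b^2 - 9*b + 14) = b^3 - 23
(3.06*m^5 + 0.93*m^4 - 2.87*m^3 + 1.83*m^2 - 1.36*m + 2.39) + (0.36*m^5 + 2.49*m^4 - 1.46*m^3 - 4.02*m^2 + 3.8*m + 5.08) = 3.42*m^5 + 3.42*m^4 - 4.33*m^3 - 2.19*m^2 + 2.44*m + 7.47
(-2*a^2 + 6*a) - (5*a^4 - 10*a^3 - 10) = -5*a^4 + 10*a^3 - 2*a^2 + 6*a + 10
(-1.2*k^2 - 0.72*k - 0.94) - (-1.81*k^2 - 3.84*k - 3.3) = 0.61*k^2 + 3.12*k + 2.36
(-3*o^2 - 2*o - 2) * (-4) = 12*o^2 + 8*o + 8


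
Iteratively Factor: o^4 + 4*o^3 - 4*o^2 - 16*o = (o + 4)*(o^3 - 4*o) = (o - 2)*(o + 4)*(o^2 + 2*o) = o*(o - 2)*(o + 4)*(o + 2)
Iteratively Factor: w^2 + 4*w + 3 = (w + 1)*(w + 3)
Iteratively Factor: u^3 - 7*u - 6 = (u + 1)*(u^2 - u - 6) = (u - 3)*(u + 1)*(u + 2)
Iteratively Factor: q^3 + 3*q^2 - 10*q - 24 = (q + 2)*(q^2 + q - 12) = (q - 3)*(q + 2)*(q + 4)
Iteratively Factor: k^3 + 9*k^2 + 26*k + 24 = (k + 2)*(k^2 + 7*k + 12) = (k + 2)*(k + 3)*(k + 4)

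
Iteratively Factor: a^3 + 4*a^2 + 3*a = (a + 3)*(a^2 + a) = (a + 1)*(a + 3)*(a)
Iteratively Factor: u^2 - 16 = (u - 4)*(u + 4)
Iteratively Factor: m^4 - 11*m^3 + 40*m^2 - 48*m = (m - 4)*(m^3 - 7*m^2 + 12*m) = (m - 4)*(m - 3)*(m^2 - 4*m) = m*(m - 4)*(m - 3)*(m - 4)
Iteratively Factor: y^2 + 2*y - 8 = (y + 4)*(y - 2)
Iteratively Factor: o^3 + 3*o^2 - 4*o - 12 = (o + 2)*(o^2 + o - 6) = (o + 2)*(o + 3)*(o - 2)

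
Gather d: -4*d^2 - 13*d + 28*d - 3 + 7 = -4*d^2 + 15*d + 4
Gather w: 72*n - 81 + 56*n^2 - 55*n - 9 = 56*n^2 + 17*n - 90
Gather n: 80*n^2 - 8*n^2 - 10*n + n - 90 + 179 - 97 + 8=72*n^2 - 9*n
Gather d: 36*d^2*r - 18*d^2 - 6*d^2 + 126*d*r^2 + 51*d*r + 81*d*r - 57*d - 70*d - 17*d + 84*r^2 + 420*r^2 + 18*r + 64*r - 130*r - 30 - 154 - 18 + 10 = d^2*(36*r - 24) + d*(126*r^2 + 132*r - 144) + 504*r^2 - 48*r - 192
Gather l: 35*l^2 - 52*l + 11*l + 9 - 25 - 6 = 35*l^2 - 41*l - 22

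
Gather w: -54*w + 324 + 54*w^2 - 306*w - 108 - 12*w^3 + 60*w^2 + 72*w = -12*w^3 + 114*w^2 - 288*w + 216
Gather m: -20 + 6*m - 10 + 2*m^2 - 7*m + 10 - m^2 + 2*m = m^2 + m - 20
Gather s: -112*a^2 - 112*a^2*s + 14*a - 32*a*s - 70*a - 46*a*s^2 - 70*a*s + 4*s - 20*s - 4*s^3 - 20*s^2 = -112*a^2 - 56*a - 4*s^3 + s^2*(-46*a - 20) + s*(-112*a^2 - 102*a - 16)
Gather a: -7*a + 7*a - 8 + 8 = 0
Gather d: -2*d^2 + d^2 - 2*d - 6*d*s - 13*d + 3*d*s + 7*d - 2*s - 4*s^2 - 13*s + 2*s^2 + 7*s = -d^2 + d*(-3*s - 8) - 2*s^2 - 8*s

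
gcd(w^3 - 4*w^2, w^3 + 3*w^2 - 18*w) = w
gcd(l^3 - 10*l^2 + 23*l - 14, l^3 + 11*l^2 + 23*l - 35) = l - 1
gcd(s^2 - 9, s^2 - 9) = s^2 - 9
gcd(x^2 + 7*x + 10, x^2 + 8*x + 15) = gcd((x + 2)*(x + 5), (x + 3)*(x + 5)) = x + 5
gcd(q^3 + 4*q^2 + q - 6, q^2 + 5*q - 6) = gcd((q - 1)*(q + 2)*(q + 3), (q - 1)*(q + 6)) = q - 1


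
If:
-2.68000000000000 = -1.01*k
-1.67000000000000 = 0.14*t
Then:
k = 2.65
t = -11.93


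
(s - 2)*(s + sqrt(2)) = s^2 - 2*s + sqrt(2)*s - 2*sqrt(2)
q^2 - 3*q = q*(q - 3)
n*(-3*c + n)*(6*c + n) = -18*c^2*n + 3*c*n^2 + n^3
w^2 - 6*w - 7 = (w - 7)*(w + 1)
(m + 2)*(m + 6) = m^2 + 8*m + 12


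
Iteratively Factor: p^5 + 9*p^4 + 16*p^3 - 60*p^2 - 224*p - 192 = (p - 3)*(p^4 + 12*p^3 + 52*p^2 + 96*p + 64) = (p - 3)*(p + 4)*(p^3 + 8*p^2 + 20*p + 16) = (p - 3)*(p + 4)^2*(p^2 + 4*p + 4) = (p - 3)*(p + 2)*(p + 4)^2*(p + 2)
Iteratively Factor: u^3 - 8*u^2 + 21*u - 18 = (u - 2)*(u^2 - 6*u + 9) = (u - 3)*(u - 2)*(u - 3)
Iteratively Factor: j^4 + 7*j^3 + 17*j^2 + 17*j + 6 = (j + 1)*(j^3 + 6*j^2 + 11*j + 6) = (j + 1)*(j + 3)*(j^2 + 3*j + 2) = (j + 1)^2*(j + 3)*(j + 2)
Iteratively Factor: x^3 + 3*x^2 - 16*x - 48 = (x - 4)*(x^2 + 7*x + 12) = (x - 4)*(x + 3)*(x + 4)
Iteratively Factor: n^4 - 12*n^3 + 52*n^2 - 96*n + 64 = (n - 4)*(n^3 - 8*n^2 + 20*n - 16) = (n - 4)*(n - 2)*(n^2 - 6*n + 8) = (n - 4)*(n - 2)^2*(n - 4)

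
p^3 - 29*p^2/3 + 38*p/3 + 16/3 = (p - 8)*(p - 2)*(p + 1/3)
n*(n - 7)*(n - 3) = n^3 - 10*n^2 + 21*n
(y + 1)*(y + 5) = y^2 + 6*y + 5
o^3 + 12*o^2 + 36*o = o*(o + 6)^2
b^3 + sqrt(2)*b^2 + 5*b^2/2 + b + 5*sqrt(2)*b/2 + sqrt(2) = (b + 1/2)*(b + 2)*(b + sqrt(2))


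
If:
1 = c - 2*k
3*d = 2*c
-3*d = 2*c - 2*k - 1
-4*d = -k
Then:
No Solution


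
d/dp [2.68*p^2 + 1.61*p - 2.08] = 5.36*p + 1.61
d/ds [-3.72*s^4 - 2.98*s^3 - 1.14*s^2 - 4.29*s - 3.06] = -14.88*s^3 - 8.94*s^2 - 2.28*s - 4.29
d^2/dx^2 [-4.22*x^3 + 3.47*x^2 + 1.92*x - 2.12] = 6.94 - 25.32*x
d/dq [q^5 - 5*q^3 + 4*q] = 5*q^4 - 15*q^2 + 4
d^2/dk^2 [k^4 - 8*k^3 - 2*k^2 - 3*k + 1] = 12*k^2 - 48*k - 4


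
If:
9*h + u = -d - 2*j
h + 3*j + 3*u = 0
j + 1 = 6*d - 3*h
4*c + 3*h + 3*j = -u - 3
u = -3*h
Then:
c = -639/884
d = 2/13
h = -3/221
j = -8/221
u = 9/221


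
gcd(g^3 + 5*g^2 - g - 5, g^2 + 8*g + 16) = 1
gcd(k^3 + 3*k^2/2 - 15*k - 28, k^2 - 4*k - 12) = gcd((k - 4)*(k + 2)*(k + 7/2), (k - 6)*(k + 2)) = k + 2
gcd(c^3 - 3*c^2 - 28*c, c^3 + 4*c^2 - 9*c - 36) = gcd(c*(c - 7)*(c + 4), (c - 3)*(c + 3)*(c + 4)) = c + 4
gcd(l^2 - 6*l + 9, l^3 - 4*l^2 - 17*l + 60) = l - 3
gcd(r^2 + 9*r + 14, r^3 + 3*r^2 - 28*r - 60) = r + 2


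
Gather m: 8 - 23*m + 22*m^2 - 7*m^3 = -7*m^3 + 22*m^2 - 23*m + 8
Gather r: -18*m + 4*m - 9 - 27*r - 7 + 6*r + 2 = -14*m - 21*r - 14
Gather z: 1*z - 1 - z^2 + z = -z^2 + 2*z - 1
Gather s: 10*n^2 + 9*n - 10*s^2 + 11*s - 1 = 10*n^2 + 9*n - 10*s^2 + 11*s - 1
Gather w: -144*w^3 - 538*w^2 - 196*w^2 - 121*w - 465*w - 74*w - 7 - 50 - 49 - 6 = -144*w^3 - 734*w^2 - 660*w - 112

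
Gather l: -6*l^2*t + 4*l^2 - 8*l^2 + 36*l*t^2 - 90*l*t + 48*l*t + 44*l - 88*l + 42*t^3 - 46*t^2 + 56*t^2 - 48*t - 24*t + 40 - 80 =l^2*(-6*t - 4) + l*(36*t^2 - 42*t - 44) + 42*t^3 + 10*t^2 - 72*t - 40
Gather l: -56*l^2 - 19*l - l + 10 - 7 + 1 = -56*l^2 - 20*l + 4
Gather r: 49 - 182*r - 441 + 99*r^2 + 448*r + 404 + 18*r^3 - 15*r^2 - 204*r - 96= 18*r^3 + 84*r^2 + 62*r - 84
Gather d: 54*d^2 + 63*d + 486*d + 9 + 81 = 54*d^2 + 549*d + 90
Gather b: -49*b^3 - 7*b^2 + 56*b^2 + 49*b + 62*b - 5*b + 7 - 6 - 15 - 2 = -49*b^3 + 49*b^2 + 106*b - 16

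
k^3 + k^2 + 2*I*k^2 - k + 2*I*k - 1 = (k + 1)*(k + I)^2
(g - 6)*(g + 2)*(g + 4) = g^3 - 28*g - 48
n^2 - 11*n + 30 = (n - 6)*(n - 5)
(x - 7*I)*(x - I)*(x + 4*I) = x^3 - 4*I*x^2 + 25*x - 28*I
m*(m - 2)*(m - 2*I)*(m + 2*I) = m^4 - 2*m^3 + 4*m^2 - 8*m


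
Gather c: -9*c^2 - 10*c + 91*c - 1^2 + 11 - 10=-9*c^2 + 81*c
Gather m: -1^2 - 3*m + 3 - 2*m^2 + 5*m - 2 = -2*m^2 + 2*m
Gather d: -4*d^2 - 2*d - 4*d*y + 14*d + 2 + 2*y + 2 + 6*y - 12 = -4*d^2 + d*(12 - 4*y) + 8*y - 8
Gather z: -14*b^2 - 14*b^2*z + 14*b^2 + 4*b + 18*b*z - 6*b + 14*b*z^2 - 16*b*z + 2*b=14*b*z^2 + z*(-14*b^2 + 2*b)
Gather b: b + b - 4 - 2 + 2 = 2*b - 4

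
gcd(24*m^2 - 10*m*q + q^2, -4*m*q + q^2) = -4*m + q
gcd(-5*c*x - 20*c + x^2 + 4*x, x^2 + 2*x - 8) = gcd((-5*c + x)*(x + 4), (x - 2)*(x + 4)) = x + 4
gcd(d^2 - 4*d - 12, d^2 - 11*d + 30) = d - 6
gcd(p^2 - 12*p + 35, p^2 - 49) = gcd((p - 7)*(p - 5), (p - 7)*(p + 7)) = p - 7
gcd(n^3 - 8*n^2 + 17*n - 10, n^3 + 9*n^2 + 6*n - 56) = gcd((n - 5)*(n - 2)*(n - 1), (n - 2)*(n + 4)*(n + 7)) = n - 2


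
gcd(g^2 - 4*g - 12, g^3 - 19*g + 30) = 1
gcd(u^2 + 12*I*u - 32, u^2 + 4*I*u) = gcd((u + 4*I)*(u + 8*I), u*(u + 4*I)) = u + 4*I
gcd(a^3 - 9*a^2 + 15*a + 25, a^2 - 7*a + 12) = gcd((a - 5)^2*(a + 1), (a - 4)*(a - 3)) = 1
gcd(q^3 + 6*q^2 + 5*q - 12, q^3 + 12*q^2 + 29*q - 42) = q - 1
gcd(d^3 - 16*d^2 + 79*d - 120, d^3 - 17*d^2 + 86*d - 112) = d - 8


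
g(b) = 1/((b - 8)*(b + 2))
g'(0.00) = 0.02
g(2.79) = -0.04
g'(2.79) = 0.00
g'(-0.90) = 0.08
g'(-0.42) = 0.04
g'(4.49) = -0.01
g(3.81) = -0.04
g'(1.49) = 0.01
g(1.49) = -0.04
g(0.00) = -0.06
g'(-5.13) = 0.01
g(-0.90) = -0.10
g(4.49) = -0.04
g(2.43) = -0.04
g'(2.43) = 0.00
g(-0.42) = -0.08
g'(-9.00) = 0.00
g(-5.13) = 0.02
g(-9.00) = 0.01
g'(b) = -1/((b - 8)*(b + 2)^2) - 1/((b - 8)^2*(b + 2))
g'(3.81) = -0.00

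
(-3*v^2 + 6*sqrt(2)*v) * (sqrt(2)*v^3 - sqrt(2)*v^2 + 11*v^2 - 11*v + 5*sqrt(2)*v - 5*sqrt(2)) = -3*sqrt(2)*v^5 - 21*v^4 + 3*sqrt(2)*v^4 + 21*v^3 + 51*sqrt(2)*v^3 - 51*sqrt(2)*v^2 + 60*v^2 - 60*v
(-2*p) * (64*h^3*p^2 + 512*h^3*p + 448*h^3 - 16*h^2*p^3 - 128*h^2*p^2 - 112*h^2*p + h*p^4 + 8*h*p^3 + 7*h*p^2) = -128*h^3*p^3 - 1024*h^3*p^2 - 896*h^3*p + 32*h^2*p^4 + 256*h^2*p^3 + 224*h^2*p^2 - 2*h*p^5 - 16*h*p^4 - 14*h*p^3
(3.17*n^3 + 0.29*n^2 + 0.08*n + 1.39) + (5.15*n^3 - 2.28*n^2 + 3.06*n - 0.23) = 8.32*n^3 - 1.99*n^2 + 3.14*n + 1.16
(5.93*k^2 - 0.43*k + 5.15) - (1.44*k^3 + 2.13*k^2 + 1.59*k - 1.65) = -1.44*k^3 + 3.8*k^2 - 2.02*k + 6.8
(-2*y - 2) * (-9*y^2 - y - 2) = 18*y^3 + 20*y^2 + 6*y + 4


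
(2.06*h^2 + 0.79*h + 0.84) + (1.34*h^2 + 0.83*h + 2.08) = 3.4*h^2 + 1.62*h + 2.92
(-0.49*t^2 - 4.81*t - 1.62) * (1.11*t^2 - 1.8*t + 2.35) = -0.5439*t^4 - 4.4571*t^3 + 5.7083*t^2 - 8.3875*t - 3.807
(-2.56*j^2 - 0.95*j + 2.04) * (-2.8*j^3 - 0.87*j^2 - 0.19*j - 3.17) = 7.168*j^5 + 4.8872*j^4 - 4.3991*j^3 + 6.5209*j^2 + 2.6239*j - 6.4668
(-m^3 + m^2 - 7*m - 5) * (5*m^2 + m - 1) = -5*m^5 + 4*m^4 - 33*m^3 - 33*m^2 + 2*m + 5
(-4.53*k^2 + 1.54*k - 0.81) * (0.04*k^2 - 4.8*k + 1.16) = -0.1812*k^4 + 21.8056*k^3 - 12.6792*k^2 + 5.6744*k - 0.9396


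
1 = 1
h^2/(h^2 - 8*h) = h/(h - 8)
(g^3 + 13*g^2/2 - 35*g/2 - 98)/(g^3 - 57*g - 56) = (g^2 - g/2 - 14)/(g^2 - 7*g - 8)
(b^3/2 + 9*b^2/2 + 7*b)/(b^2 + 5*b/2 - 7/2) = b*(b^2 + 9*b + 14)/(2*b^2 + 5*b - 7)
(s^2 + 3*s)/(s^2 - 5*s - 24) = s/(s - 8)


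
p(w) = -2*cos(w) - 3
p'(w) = 2*sin(w)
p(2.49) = -1.41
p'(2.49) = 1.21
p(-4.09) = -1.83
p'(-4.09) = 1.62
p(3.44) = -1.09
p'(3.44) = -0.59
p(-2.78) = -1.13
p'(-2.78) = -0.71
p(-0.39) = -4.85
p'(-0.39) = -0.76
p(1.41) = -3.32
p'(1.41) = 1.97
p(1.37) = -3.40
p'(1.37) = 1.96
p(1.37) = -3.40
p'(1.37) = 1.96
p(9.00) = -1.18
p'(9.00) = 0.82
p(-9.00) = -1.18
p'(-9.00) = -0.82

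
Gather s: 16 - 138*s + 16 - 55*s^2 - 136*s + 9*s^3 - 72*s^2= 9*s^3 - 127*s^2 - 274*s + 32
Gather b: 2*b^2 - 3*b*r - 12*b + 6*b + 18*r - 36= 2*b^2 + b*(-3*r - 6) + 18*r - 36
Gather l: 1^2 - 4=-3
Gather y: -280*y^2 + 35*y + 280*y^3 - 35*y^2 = 280*y^3 - 315*y^2 + 35*y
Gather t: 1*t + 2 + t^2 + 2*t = t^2 + 3*t + 2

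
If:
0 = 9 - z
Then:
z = 9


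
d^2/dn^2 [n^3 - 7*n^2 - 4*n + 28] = 6*n - 14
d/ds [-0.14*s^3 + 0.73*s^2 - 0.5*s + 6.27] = -0.42*s^2 + 1.46*s - 0.5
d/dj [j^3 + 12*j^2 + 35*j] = 3*j^2 + 24*j + 35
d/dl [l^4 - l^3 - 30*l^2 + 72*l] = 4*l^3 - 3*l^2 - 60*l + 72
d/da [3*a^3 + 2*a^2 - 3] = a*(9*a + 4)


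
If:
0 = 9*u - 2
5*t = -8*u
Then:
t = -16/45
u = 2/9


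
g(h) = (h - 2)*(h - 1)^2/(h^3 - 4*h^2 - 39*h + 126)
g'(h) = (h - 2)*(h - 1)^2*(-3*h^2 + 8*h + 39)/(h^3 - 4*h^2 - 39*h + 126)^2 + (h - 2)*(2*h - 2)/(h^3 - 4*h^2 - 39*h + 126) + (h - 1)^2/(h^3 - 4*h^2 - 39*h + 126) = 8*(-11*h^3 + 70*h^2 - 128*h + 69)/(h^6 - 8*h^5 - 62*h^4 + 564*h^3 + 513*h^2 - 9828*h + 15876)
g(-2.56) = -0.32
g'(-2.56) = 0.25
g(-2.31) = -0.26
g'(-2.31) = 0.21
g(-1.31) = -0.11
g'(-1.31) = 0.11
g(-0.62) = -0.05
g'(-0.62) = 0.06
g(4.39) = -0.73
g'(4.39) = -0.42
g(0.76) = -0.00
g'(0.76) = 0.01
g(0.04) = -0.01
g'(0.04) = 0.03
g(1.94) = -0.00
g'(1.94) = 0.02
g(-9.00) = 1.91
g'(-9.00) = 0.36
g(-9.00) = 1.91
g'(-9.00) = 0.36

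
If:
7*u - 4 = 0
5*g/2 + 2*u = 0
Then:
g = -16/35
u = 4/7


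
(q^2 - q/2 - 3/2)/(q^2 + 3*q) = (2*q^2 - q - 3)/(2*q*(q + 3))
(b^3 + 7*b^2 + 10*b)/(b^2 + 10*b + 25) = b*(b + 2)/(b + 5)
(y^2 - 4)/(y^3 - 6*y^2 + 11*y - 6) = (y + 2)/(y^2 - 4*y + 3)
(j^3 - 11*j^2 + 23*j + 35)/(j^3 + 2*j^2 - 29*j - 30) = (j - 7)/(j + 6)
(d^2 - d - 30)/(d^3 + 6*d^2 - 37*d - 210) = 1/(d + 7)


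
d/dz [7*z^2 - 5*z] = 14*z - 5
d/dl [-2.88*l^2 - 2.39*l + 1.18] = -5.76*l - 2.39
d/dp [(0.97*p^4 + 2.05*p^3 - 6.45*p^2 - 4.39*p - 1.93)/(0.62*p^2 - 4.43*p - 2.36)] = (1.2028*p^5 - 11.6203*p^4 - 27.3198*p^3 + 16.7813*p^2 + 32.8372*p + 1.8105)/(0.3844*p^4 - 5.4932*p^3 + 16.6985*p^2 + 20.9096*p + 5.5696)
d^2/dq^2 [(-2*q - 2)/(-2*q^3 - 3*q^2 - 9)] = 12*(12*q^2*(q + 1)^3 - (2*q^2 + 2*q + (q + 1)*(2*q + 1))*(2*q^3 + 3*q^2 + 9))/(2*q^3 + 3*q^2 + 9)^3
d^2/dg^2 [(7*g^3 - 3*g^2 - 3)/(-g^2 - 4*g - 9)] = 2*(-61*g^3 - 828*g^2 - 1665*g + 264)/(g^6 + 12*g^5 + 75*g^4 + 280*g^3 + 675*g^2 + 972*g + 729)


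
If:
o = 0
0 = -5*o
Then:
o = 0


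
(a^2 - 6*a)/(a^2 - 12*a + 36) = a/(a - 6)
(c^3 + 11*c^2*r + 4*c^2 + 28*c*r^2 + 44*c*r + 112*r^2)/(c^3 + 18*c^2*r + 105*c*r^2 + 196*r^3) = (c + 4)/(c + 7*r)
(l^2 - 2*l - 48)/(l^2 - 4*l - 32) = (l + 6)/(l + 4)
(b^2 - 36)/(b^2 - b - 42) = (b - 6)/(b - 7)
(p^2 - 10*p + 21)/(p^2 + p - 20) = (p^2 - 10*p + 21)/(p^2 + p - 20)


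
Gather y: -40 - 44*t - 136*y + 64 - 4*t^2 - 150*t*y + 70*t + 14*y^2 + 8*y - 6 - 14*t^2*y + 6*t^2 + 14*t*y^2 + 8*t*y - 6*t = 2*t^2 + 20*t + y^2*(14*t + 14) + y*(-14*t^2 - 142*t - 128) + 18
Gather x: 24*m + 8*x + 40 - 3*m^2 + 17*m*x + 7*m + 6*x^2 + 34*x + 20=-3*m^2 + 31*m + 6*x^2 + x*(17*m + 42) + 60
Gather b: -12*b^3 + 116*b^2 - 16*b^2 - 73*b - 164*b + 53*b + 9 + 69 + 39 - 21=-12*b^3 + 100*b^2 - 184*b + 96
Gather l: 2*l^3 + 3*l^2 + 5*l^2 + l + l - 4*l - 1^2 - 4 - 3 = 2*l^3 + 8*l^2 - 2*l - 8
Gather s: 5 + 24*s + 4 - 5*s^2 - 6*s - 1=-5*s^2 + 18*s + 8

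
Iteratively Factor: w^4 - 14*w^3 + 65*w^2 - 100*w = (w - 5)*(w^3 - 9*w^2 + 20*w) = (w - 5)*(w - 4)*(w^2 - 5*w) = (w - 5)^2*(w - 4)*(w)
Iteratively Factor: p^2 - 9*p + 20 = (p - 5)*(p - 4)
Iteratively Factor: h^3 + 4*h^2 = (h)*(h^2 + 4*h) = h*(h + 4)*(h)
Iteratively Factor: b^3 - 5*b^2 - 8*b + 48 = (b - 4)*(b^2 - b - 12) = (b - 4)*(b + 3)*(b - 4)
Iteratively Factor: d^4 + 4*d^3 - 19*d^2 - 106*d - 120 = (d + 2)*(d^3 + 2*d^2 - 23*d - 60) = (d - 5)*(d + 2)*(d^2 + 7*d + 12) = (d - 5)*(d + 2)*(d + 3)*(d + 4)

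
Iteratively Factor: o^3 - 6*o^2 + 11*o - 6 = (o - 3)*(o^2 - 3*o + 2) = (o - 3)*(o - 1)*(o - 2)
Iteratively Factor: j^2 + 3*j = (j)*(j + 3)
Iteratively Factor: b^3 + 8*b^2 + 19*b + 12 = (b + 1)*(b^2 + 7*b + 12) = (b + 1)*(b + 4)*(b + 3)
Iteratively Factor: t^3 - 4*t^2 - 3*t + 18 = (t - 3)*(t^2 - t - 6) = (t - 3)*(t + 2)*(t - 3)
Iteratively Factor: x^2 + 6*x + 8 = (x + 2)*(x + 4)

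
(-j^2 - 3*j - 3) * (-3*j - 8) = 3*j^3 + 17*j^2 + 33*j + 24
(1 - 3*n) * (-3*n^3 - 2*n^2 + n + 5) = 9*n^4 + 3*n^3 - 5*n^2 - 14*n + 5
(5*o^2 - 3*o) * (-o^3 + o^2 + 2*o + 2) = -5*o^5 + 8*o^4 + 7*o^3 + 4*o^2 - 6*o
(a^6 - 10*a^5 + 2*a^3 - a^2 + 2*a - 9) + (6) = a^6 - 10*a^5 + 2*a^3 - a^2 + 2*a - 3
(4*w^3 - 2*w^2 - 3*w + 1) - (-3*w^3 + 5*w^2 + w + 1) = 7*w^3 - 7*w^2 - 4*w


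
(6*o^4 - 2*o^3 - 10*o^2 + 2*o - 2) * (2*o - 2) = 12*o^5 - 16*o^4 - 16*o^3 + 24*o^2 - 8*o + 4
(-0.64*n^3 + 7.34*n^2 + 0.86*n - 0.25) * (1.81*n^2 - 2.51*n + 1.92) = -1.1584*n^5 + 14.8918*n^4 - 18.0956*n^3 + 11.4817*n^2 + 2.2787*n - 0.48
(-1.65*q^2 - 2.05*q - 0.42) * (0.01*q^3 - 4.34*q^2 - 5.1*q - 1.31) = -0.0165*q^5 + 7.1405*q^4 + 17.3078*q^3 + 14.4393*q^2 + 4.8275*q + 0.5502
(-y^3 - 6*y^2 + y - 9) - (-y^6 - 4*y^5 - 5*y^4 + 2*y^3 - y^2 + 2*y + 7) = y^6 + 4*y^5 + 5*y^4 - 3*y^3 - 5*y^2 - y - 16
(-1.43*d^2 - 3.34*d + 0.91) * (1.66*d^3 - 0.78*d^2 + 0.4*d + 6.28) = -2.3738*d^5 - 4.429*d^4 + 3.5438*d^3 - 11.0262*d^2 - 20.6112*d + 5.7148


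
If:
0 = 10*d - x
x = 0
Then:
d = 0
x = 0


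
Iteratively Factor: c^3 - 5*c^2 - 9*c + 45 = (c - 5)*(c^2 - 9) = (c - 5)*(c + 3)*(c - 3)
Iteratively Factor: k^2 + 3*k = (k)*(k + 3)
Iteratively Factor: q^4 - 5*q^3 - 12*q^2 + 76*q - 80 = (q - 5)*(q^3 - 12*q + 16) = (q - 5)*(q - 2)*(q^2 + 2*q - 8) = (q - 5)*(q - 2)^2*(q + 4)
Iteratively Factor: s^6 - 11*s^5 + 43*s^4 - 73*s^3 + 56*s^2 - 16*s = (s - 1)*(s^5 - 10*s^4 + 33*s^3 - 40*s^2 + 16*s) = s*(s - 1)*(s^4 - 10*s^3 + 33*s^2 - 40*s + 16) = s*(s - 4)*(s - 1)*(s^3 - 6*s^2 + 9*s - 4) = s*(s - 4)*(s - 1)^2*(s^2 - 5*s + 4) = s*(s - 4)^2*(s - 1)^2*(s - 1)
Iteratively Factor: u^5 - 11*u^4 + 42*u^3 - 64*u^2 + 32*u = (u - 2)*(u^4 - 9*u^3 + 24*u^2 - 16*u) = u*(u - 2)*(u^3 - 9*u^2 + 24*u - 16) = u*(u - 4)*(u - 2)*(u^2 - 5*u + 4) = u*(u - 4)^2*(u - 2)*(u - 1)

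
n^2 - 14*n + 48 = (n - 8)*(n - 6)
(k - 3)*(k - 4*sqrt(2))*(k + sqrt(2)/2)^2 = k^4 - 3*sqrt(2)*k^3 - 3*k^3 - 15*k^2/2 + 9*sqrt(2)*k^2 - 2*sqrt(2)*k + 45*k/2 + 6*sqrt(2)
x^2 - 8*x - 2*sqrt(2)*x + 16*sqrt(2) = (x - 8)*(x - 2*sqrt(2))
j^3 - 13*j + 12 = (j - 3)*(j - 1)*(j + 4)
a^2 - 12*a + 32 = (a - 8)*(a - 4)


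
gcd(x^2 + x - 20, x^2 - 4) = 1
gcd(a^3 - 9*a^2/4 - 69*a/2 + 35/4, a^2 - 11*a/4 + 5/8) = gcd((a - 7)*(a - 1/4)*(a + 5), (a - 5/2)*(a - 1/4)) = a - 1/4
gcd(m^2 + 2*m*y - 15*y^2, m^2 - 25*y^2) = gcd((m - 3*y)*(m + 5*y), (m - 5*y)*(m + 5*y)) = m + 5*y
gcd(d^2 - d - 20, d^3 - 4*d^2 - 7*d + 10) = d - 5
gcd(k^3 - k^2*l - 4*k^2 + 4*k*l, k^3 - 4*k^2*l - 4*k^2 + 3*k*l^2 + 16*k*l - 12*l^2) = k^2 - k*l - 4*k + 4*l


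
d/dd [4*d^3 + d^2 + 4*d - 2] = 12*d^2 + 2*d + 4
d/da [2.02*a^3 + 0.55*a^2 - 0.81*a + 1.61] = 6.06*a^2 + 1.1*a - 0.81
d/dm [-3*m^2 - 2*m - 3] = -6*m - 2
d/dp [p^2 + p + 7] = 2*p + 1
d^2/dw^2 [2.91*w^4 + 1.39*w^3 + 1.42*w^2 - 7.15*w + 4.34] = 34.92*w^2 + 8.34*w + 2.84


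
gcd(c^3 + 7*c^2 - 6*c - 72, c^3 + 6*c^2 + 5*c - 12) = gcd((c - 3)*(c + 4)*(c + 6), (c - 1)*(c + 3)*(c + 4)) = c + 4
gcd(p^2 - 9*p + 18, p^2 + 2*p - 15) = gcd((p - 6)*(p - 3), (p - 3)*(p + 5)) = p - 3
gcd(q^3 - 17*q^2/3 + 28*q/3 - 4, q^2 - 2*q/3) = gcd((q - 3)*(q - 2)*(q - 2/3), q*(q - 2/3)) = q - 2/3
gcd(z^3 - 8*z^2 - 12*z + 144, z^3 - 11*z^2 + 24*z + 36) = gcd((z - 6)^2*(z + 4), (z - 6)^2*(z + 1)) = z^2 - 12*z + 36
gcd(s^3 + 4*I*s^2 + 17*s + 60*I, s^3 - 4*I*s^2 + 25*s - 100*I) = s^2 + I*s + 20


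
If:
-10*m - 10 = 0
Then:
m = -1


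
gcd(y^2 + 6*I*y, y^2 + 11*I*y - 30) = y + 6*I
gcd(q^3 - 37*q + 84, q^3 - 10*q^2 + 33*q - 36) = q^2 - 7*q + 12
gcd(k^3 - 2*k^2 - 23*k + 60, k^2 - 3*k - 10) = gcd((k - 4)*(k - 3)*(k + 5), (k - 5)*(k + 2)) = 1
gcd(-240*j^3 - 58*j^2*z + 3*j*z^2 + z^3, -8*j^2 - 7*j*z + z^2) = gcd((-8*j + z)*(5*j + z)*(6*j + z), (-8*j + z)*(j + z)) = -8*j + z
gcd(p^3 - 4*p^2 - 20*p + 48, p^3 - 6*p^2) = p - 6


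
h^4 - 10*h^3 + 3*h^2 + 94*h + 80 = (h - 8)*(h - 5)*(h + 1)*(h + 2)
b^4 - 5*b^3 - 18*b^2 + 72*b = b*(b - 6)*(b - 3)*(b + 4)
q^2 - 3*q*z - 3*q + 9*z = (q - 3)*(q - 3*z)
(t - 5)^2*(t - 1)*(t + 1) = t^4 - 10*t^3 + 24*t^2 + 10*t - 25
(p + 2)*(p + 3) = p^2 + 5*p + 6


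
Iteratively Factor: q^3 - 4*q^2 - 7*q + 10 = (q + 2)*(q^2 - 6*q + 5) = (q - 1)*(q + 2)*(q - 5)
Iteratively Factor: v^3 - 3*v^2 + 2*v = (v - 1)*(v^2 - 2*v) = (v - 2)*(v - 1)*(v)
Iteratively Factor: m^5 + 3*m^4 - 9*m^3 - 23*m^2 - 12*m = (m - 3)*(m^4 + 6*m^3 + 9*m^2 + 4*m) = (m - 3)*(m + 1)*(m^3 + 5*m^2 + 4*m) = m*(m - 3)*(m + 1)*(m^2 + 5*m + 4) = m*(m - 3)*(m + 1)*(m + 4)*(m + 1)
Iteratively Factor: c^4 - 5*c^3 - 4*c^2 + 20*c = (c + 2)*(c^3 - 7*c^2 + 10*c) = (c - 5)*(c + 2)*(c^2 - 2*c) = (c - 5)*(c - 2)*(c + 2)*(c)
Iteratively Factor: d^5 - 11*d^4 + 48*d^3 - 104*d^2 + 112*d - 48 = (d - 2)*(d^4 - 9*d^3 + 30*d^2 - 44*d + 24) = (d - 2)^2*(d^3 - 7*d^2 + 16*d - 12) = (d - 2)^3*(d^2 - 5*d + 6) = (d - 3)*(d - 2)^3*(d - 2)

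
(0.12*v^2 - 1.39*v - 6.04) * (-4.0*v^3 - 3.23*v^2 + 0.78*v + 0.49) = -0.48*v^5 + 5.1724*v^4 + 28.7433*v^3 + 18.4838*v^2 - 5.3923*v - 2.9596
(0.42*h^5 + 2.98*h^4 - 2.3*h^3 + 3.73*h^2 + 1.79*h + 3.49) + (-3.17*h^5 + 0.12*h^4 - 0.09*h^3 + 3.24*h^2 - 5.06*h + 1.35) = -2.75*h^5 + 3.1*h^4 - 2.39*h^3 + 6.97*h^2 - 3.27*h + 4.84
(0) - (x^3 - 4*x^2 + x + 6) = -x^3 + 4*x^2 - x - 6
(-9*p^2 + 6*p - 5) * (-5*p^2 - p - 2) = 45*p^4 - 21*p^3 + 37*p^2 - 7*p + 10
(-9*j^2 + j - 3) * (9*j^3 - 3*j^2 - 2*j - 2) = -81*j^5 + 36*j^4 - 12*j^3 + 25*j^2 + 4*j + 6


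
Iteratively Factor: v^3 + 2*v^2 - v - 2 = (v + 2)*(v^2 - 1) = (v - 1)*(v + 2)*(v + 1)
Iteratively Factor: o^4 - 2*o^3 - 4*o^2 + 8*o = (o - 2)*(o^3 - 4*o) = o*(o - 2)*(o^2 - 4) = o*(o - 2)^2*(o + 2)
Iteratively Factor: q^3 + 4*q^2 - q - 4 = (q - 1)*(q^2 + 5*q + 4) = (q - 1)*(q + 1)*(q + 4)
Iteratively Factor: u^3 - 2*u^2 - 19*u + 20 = (u - 5)*(u^2 + 3*u - 4) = (u - 5)*(u - 1)*(u + 4)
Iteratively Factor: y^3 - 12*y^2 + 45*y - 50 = (y - 2)*(y^2 - 10*y + 25) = (y - 5)*(y - 2)*(y - 5)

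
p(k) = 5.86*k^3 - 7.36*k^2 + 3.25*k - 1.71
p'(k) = 17.58*k^2 - 14.72*k + 3.25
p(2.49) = 51.22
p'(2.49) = 75.59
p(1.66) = 10.21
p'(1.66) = 27.26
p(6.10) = 1074.36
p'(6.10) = 567.61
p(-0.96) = -16.80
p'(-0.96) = 33.58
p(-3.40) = -328.16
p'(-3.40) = 256.52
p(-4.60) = -742.79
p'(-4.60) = 442.95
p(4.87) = 516.40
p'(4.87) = 348.51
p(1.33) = 3.38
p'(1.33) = 14.77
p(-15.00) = -21483.96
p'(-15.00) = 4179.55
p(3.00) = 100.02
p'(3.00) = 117.31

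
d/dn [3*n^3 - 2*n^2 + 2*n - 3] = 9*n^2 - 4*n + 2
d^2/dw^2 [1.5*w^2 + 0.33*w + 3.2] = 3.00000000000000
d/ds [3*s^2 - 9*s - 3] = 6*s - 9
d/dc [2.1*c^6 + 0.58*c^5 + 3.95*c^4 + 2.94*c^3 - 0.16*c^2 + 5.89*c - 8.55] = 12.6*c^5 + 2.9*c^4 + 15.8*c^3 + 8.82*c^2 - 0.32*c + 5.89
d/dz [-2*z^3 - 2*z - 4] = -6*z^2 - 2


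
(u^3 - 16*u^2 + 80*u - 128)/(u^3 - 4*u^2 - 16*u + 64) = (u - 8)/(u + 4)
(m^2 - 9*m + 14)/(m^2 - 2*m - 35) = (m - 2)/(m + 5)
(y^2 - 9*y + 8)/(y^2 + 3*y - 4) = (y - 8)/(y + 4)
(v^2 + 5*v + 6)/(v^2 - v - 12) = (v + 2)/(v - 4)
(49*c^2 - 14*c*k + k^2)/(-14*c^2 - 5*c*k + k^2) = (-7*c + k)/(2*c + k)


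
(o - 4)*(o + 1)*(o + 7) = o^3 + 4*o^2 - 25*o - 28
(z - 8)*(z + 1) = z^2 - 7*z - 8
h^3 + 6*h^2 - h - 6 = (h - 1)*(h + 1)*(h + 6)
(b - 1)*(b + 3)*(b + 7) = b^3 + 9*b^2 + 11*b - 21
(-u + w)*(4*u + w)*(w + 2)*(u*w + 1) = -4*u^3*w^2 - 8*u^3*w + 3*u^2*w^3 + 6*u^2*w^2 - 4*u^2*w - 8*u^2 + u*w^4 + 2*u*w^3 + 3*u*w^2 + 6*u*w + w^3 + 2*w^2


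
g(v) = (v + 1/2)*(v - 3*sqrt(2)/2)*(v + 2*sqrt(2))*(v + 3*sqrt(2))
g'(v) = (v + 1/2)*(v - 3*sqrt(2)/2)*(v + 2*sqrt(2)) + (v + 1/2)*(v - 3*sqrt(2)/2)*(v + 3*sqrt(2)) + (v + 1/2)*(v + 2*sqrt(2))*(v + 3*sqrt(2)) + (v - 3*sqrt(2)/2)*(v + 2*sqrt(2))*(v + 3*sqrt(2)) = 4*v^3 + 3*v^2/2 + 21*sqrt(2)*v^2/2 - 6*v + 7*sqrt(2)*v/2 - 18*sqrt(2) - 3/2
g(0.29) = -20.45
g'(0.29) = -25.79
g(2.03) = -7.04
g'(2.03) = 71.75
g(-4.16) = -2.53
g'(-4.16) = -27.62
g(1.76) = -22.49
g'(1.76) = 43.65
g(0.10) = -15.42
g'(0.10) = -26.89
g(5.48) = 1622.46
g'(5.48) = 1116.53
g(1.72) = -24.16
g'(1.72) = 39.96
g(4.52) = 775.36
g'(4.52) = 671.70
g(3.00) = 129.82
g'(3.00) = 225.04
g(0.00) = -12.73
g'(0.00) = -26.96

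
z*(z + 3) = z^2 + 3*z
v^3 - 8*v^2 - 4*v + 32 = (v - 8)*(v - 2)*(v + 2)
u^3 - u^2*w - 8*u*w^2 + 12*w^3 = (u - 2*w)^2*(u + 3*w)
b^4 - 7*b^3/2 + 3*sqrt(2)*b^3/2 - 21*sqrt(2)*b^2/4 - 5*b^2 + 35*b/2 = b*(b - 7/2)*(b - sqrt(2))*(b + 5*sqrt(2)/2)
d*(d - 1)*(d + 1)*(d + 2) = d^4 + 2*d^3 - d^2 - 2*d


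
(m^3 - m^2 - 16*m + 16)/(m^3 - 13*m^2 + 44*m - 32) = (m + 4)/(m - 8)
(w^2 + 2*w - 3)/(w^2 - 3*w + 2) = (w + 3)/(w - 2)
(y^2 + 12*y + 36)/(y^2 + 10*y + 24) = (y + 6)/(y + 4)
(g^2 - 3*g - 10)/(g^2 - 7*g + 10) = (g + 2)/(g - 2)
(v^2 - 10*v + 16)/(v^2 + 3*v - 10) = (v - 8)/(v + 5)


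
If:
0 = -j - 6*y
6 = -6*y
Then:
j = 6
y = -1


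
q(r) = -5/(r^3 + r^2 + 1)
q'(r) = -5*(-3*r^2 - 2*r)/(r^3 + r^2 + 1)^2 = 5*r*(3*r + 2)/(r^3 + r^2 + 1)^2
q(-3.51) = 0.17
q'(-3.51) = 0.17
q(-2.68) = 0.45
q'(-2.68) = 0.66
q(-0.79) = -4.42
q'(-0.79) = 1.14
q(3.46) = -0.09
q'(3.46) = 0.07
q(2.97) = -0.14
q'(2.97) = 0.12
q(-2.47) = 0.63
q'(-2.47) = 1.05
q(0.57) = -3.31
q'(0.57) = 4.64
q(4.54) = -0.04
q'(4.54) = 0.03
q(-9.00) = 0.01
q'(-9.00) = 0.00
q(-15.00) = 0.00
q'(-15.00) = 0.00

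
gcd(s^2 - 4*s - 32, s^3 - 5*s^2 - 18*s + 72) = s + 4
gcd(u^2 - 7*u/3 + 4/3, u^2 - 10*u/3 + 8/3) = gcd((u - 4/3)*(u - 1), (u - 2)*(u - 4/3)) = u - 4/3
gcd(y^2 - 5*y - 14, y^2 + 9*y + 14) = y + 2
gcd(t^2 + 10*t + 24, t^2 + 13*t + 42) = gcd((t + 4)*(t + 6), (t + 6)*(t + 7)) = t + 6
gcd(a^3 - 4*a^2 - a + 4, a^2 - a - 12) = a - 4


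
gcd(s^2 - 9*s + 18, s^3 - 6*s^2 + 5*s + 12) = s - 3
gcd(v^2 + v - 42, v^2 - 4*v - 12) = v - 6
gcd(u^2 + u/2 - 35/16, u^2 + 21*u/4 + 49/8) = u + 7/4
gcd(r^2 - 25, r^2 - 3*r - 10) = r - 5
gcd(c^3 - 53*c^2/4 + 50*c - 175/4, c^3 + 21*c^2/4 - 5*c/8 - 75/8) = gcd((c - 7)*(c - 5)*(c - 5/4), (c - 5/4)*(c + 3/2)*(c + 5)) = c - 5/4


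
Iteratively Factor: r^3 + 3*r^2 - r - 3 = (r + 3)*(r^2 - 1) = (r - 1)*(r + 3)*(r + 1)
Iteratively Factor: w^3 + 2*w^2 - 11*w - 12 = (w - 3)*(w^2 + 5*w + 4) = (w - 3)*(w + 4)*(w + 1)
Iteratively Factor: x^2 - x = (x - 1)*(x)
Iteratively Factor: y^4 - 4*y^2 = (y)*(y^3 - 4*y) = y*(y - 2)*(y^2 + 2*y) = y*(y - 2)*(y + 2)*(y)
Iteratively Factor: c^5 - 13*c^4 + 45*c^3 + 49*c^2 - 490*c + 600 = (c + 3)*(c^4 - 16*c^3 + 93*c^2 - 230*c + 200) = (c - 2)*(c + 3)*(c^3 - 14*c^2 + 65*c - 100) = (c - 5)*(c - 2)*(c + 3)*(c^2 - 9*c + 20) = (c - 5)^2*(c - 2)*(c + 3)*(c - 4)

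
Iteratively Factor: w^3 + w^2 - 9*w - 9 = (w - 3)*(w^2 + 4*w + 3) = (w - 3)*(w + 1)*(w + 3)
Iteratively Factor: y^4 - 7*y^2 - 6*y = (y + 2)*(y^3 - 2*y^2 - 3*y) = (y - 3)*(y + 2)*(y^2 + y) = y*(y - 3)*(y + 2)*(y + 1)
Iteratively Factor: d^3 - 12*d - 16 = (d - 4)*(d^2 + 4*d + 4) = (d - 4)*(d + 2)*(d + 2)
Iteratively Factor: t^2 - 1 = (t + 1)*(t - 1)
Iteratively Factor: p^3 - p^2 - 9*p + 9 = (p - 1)*(p^2 - 9) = (p - 3)*(p - 1)*(p + 3)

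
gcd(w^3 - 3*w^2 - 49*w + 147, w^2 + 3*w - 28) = w + 7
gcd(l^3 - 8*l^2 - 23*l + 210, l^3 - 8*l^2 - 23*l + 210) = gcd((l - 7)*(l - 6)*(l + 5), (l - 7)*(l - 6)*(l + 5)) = l^3 - 8*l^2 - 23*l + 210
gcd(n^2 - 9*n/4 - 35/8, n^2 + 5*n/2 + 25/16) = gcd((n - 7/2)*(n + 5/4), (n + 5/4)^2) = n + 5/4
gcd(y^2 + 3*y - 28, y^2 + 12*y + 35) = y + 7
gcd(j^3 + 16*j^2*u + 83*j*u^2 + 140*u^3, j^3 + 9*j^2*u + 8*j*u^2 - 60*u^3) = j + 5*u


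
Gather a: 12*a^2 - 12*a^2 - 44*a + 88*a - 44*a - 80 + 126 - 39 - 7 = 0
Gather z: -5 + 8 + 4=7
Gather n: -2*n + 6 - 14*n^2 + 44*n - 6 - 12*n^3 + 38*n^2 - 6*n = -12*n^3 + 24*n^2 + 36*n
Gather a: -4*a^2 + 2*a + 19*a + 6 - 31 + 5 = -4*a^2 + 21*a - 20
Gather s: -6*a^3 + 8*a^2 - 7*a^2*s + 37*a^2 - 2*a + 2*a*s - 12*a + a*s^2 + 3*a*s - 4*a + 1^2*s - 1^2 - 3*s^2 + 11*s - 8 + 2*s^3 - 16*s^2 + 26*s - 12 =-6*a^3 + 45*a^2 - 18*a + 2*s^3 + s^2*(a - 19) + s*(-7*a^2 + 5*a + 38) - 21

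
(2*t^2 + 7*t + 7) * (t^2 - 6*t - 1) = 2*t^4 - 5*t^3 - 37*t^2 - 49*t - 7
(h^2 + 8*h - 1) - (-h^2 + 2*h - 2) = 2*h^2 + 6*h + 1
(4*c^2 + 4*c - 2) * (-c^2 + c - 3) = -4*c^4 - 6*c^2 - 14*c + 6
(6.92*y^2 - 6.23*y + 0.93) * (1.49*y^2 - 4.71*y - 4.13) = 10.3108*y^4 - 41.8759*y^3 + 2.1494*y^2 + 21.3496*y - 3.8409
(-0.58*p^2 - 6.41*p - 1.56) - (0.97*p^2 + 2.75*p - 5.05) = -1.55*p^2 - 9.16*p + 3.49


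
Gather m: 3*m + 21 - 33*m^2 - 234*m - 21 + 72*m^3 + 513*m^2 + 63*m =72*m^3 + 480*m^2 - 168*m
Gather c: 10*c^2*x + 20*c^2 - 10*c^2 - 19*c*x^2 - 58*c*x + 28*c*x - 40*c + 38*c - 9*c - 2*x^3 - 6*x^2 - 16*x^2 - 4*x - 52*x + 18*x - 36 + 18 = c^2*(10*x + 10) + c*(-19*x^2 - 30*x - 11) - 2*x^3 - 22*x^2 - 38*x - 18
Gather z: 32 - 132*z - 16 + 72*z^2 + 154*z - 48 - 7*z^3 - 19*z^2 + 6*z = -7*z^3 + 53*z^2 + 28*z - 32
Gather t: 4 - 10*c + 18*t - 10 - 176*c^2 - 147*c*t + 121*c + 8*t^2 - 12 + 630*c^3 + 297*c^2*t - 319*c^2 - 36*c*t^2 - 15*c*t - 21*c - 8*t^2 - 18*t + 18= 630*c^3 - 495*c^2 - 36*c*t^2 + 90*c + t*(297*c^2 - 162*c)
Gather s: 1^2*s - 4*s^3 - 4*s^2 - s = -4*s^3 - 4*s^2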